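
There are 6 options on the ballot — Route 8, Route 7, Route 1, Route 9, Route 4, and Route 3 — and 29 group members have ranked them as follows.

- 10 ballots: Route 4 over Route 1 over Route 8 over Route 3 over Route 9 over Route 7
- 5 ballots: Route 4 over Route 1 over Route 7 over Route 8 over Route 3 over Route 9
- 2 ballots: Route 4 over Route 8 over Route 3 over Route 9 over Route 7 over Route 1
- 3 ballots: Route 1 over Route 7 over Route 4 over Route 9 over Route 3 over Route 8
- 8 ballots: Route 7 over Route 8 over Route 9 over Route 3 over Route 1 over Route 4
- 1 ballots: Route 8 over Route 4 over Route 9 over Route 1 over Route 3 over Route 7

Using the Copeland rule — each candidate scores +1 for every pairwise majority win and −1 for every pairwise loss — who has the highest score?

Route 4

Pairwise results:
  Route 8 vs Route 7: Route 7 wins 16–13.
  Route 8 vs Route 1: Route 1 wins 18–11.
  Route 8 vs Route 9: Route 8 wins 26–3.
  Route 8 vs Route 4: Route 4 wins 20–9.
  Route 8 vs Route 3: Route 8 wins 26–3.
  Route 7 vs Route 1: Route 1 wins 19–10.
  Route 7 vs Route 9: Route 7 wins 16–13.
  Route 7 vs Route 4: Route 4 wins 18–11.
  Route 7 vs Route 3: Route 7 wins 16–13.
  Route 1 vs Route 9: Route 1 wins 18–11.
  Route 1 vs Route 4: Route 4 wins 18–11.
  Route 1 vs Route 3: Route 1 wins 19–10.
  Route 9 vs Route 4: Route 4 wins 21–8.
  Route 9 vs Route 3: Route 3 wins 17–12.
  Route 4 vs Route 3: Route 4 wins 21–8.
Copeland scores (wins − losses):
  Route 8: 2 − 3 = -1
  Route 7: 3 − 2 = 1
  Route 1: 4 − 1 = 3
  Route 9: 0 − 5 = -5
  Route 4: 5 − 0 = 5
  Route 3: 1 − 4 = -3
Route 4 has the best Copeland score.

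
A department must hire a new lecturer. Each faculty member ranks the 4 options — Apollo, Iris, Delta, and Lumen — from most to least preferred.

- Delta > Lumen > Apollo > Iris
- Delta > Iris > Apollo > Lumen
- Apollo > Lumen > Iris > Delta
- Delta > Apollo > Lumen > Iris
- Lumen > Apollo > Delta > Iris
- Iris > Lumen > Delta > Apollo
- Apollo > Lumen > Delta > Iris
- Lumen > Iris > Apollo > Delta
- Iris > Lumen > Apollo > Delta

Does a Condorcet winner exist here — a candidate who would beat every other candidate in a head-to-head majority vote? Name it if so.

Head-to-head results (9 voters total):
Apollo vs Iris: Apollo wins 5–4.
Apollo vs Delta: Apollo wins 5–4.
Apollo vs Lumen: Lumen wins 5–4.
Iris vs Delta: Delta wins 5–4.
Iris vs Lumen: Lumen wins 6–3.
Delta vs Lumen: Lumen wins 6–3.
Lumen beats each rival — Apollo (5–4), Iris (6–3), Delta (6–3) — so Lumen is the Condorcet winner.

Lumen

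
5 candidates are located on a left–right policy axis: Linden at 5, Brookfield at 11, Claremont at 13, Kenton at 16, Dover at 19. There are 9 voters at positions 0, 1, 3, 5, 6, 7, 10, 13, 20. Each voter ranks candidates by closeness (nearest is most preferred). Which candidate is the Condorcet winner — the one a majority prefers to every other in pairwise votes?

Linden

With single-peaked preferences on a line, the Condorcet winner is the candidate closest to the median voter.
The median voter (position 6) is closest to Linden at 5.
Check: Linden vs Dover — voters closer to Linden: 7 of 9.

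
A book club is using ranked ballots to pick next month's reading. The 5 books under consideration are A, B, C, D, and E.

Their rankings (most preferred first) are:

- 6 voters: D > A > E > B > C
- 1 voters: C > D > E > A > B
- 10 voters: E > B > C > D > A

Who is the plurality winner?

First-place vote totals:
  A: 0
  B: 0
  C: 1
  D: 6
  E: 10
E has the most first-place votes.

E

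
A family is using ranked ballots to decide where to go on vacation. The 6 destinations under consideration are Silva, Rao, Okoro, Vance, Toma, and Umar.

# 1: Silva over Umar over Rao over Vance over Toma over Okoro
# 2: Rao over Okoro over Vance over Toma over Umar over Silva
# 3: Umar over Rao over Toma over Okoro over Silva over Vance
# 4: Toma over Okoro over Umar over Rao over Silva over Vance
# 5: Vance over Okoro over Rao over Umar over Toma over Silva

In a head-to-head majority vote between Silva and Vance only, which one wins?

Silva

Ballots ranking Silva above Vance: 3.
Ballots ranking Vance above Silva: 2.
Silva wins the head-to-head, 3–2.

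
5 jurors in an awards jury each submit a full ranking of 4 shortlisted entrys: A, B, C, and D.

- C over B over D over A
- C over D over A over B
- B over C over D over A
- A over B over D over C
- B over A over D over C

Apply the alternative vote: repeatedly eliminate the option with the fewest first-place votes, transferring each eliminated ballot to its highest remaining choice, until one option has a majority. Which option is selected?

B

Round 1: B 2, C 2, A 1, D 0. D has the fewest and is eliminated.
Round 2: B 2, C 2, A 1. A has the fewest and is eliminated.
Round 3: B 3, C 2. B has a majority.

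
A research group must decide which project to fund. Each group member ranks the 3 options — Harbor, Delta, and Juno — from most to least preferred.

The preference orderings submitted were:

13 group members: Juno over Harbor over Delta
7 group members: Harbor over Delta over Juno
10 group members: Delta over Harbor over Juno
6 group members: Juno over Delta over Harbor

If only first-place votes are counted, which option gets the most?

First-place vote totals:
  Harbor: 7
  Delta: 10
  Juno: 19
Juno has the most first-place votes.

Juno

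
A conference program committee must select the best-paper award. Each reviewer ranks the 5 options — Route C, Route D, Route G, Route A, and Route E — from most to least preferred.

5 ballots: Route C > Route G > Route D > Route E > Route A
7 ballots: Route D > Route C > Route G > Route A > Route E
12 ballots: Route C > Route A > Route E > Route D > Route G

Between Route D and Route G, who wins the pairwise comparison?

Route D

Ballots ranking Route D above Route G: 7+12 = 19.
Ballots ranking Route G above Route D: 5.
Route D wins the head-to-head, 19–5.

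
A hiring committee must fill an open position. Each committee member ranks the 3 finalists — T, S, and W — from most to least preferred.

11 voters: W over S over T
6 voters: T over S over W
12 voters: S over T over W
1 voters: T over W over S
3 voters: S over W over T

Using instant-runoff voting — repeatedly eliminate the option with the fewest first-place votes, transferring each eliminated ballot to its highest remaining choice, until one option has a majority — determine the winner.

Round 1: S 15, W 11, T 7. T has the fewest and is eliminated.
Round 2: S 21, W 12. S has a majority.

S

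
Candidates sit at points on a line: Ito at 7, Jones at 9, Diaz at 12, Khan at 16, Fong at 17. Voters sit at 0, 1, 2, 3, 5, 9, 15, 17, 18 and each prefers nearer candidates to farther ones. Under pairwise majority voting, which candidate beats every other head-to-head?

Ito

With single-peaked preferences on a line, the Condorcet winner is the candidate closest to the median voter.
The median voter (position 5) is closest to Ito at 7.
Check: Ito vs Fong — voters closer to Ito: 6 of 9.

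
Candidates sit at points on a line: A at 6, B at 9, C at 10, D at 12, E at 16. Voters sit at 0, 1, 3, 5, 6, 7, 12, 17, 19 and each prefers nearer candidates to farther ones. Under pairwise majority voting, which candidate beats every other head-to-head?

A

With single-peaked preferences on a line, the Condorcet winner is the candidate closest to the median voter.
The median voter (position 6) is closest to A at 6.
Check: A vs B — voters closer to A: 6 of 9.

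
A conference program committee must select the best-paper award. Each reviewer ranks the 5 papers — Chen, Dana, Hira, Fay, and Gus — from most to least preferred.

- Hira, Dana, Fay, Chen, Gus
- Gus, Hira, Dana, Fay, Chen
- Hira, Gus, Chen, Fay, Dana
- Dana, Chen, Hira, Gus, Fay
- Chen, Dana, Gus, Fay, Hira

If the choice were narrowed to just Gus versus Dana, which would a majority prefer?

Dana

Ballots ranking Gus above Dana: 2.
Ballots ranking Dana above Gus: 3.
Dana wins the head-to-head, 3–2.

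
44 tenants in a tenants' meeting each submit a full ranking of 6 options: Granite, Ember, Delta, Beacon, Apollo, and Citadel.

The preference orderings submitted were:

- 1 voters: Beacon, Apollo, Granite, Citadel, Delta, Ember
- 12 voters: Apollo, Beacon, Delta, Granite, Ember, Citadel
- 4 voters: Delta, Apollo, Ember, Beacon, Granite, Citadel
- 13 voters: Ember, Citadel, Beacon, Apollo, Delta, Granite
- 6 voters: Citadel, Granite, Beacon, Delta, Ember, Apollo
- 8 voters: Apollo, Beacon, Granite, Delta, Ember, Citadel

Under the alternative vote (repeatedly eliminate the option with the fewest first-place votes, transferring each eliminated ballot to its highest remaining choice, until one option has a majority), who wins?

Round 1: Apollo 20, Ember 13, Citadel 6, Delta 4, Beacon 1, Granite 0. Granite has the fewest and is eliminated.
Round 2: Apollo 20, Ember 13, Citadel 6, Delta 4, Beacon 1. Beacon has the fewest and is eliminated.
Round 3: Apollo 21, Ember 13, Citadel 6, Delta 4. Delta has the fewest and is eliminated.
Round 4: Apollo 25, Ember 13, Citadel 6. Apollo has a majority.

Apollo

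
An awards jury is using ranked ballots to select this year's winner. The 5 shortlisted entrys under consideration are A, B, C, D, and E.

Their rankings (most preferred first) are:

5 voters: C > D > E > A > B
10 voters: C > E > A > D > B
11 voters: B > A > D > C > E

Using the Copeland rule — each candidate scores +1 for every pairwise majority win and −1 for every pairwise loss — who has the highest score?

C

Pairwise results:
  A vs B: A wins 15–11.
  A vs C: C wins 15–11.
  A vs D: A wins 21–5.
  A vs E: E wins 15–11.
  B vs C: C wins 15–11.
  B vs D: D wins 15–11.
  B vs E: E wins 15–11.
  C vs D: C wins 15–11.
  C vs E: C wins 26–0.
  D vs E: D wins 16–10.
Copeland scores (wins − losses):
  A: 2 − 2 = 0
  B: 0 − 4 = -4
  C: 4 − 0 = 4
  D: 2 − 2 = 0
  E: 2 − 2 = 0
C has the best Copeland score.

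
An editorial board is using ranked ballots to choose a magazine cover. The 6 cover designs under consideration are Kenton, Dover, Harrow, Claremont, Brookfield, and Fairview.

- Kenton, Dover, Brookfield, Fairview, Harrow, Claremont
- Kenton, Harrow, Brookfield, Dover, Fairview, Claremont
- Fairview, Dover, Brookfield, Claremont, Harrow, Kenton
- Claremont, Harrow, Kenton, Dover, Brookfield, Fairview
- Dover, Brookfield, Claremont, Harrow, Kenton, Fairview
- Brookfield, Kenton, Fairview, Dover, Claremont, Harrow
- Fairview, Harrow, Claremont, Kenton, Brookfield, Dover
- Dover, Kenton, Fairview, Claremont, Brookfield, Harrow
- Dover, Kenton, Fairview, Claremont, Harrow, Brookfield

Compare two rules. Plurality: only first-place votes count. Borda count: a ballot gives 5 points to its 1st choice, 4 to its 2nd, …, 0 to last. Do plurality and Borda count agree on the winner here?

Plurality first-place counts: Kenton 2, Dover 3, Harrow 0, Claremont 1, Brookfield 1, Fairview 2 → Dover.
Borda totals: Kenton 28, Dover 29, Harrow 17, Claremont 18, Brookfield 21, Fairview 22 → Dover.
The two rules agree on Dover.

Yes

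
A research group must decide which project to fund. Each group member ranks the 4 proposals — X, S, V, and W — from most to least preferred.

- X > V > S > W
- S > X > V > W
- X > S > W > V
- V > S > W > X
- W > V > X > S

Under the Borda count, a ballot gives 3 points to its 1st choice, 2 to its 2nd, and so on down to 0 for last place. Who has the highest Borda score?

X

Borda scores:
  X: 3 + 2 + 3 + 0 + 1 = 9
  S: 1 + 3 + 2 + 2 + 0 = 8
  V: 2 + 1 + 0 + 3 + 2 = 8
  W: 0 + 0 + 1 + 1 + 3 = 5
X has the highest total.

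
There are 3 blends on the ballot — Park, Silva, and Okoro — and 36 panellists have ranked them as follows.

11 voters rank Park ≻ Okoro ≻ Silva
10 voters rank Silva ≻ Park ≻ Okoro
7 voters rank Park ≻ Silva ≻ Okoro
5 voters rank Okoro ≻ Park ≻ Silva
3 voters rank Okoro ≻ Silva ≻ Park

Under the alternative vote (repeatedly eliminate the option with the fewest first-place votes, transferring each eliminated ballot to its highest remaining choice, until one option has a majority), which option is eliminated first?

Round 1: Park 18, Silva 10, Okoro 8. Okoro has the fewest and is eliminated.
Round 2: Park 23, Silva 13. Park has a majority.

Okoro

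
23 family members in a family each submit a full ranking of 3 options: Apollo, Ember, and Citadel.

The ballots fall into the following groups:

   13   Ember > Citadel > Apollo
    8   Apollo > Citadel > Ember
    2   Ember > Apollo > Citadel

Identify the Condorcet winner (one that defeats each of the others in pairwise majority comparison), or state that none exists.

Ember

Head-to-head results (23 voters total):
Apollo vs Ember: Ember wins 15–8.
Apollo vs Citadel: Citadel wins 13–10.
Ember vs Citadel: Ember wins 15–8.
Ember beats each rival — Apollo (15–8), Citadel (15–8) — so Ember is the Condorcet winner.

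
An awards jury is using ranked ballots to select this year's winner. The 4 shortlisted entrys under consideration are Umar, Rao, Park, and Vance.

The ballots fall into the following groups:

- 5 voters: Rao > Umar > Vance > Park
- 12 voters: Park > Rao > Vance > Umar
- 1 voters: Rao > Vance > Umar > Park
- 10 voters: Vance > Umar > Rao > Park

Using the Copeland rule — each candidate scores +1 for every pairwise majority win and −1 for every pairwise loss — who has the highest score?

Rao

Pairwise results:
  Umar vs Rao: Rao wins 18–10.
  Umar vs Park: Umar wins 16–12.
  Umar vs Vance: Vance wins 23–5.
  Rao vs Park: Rao wins 16–12.
  Rao vs Vance: Rao wins 18–10.
  Park vs Vance: Vance wins 16–12.
Copeland scores (wins − losses):
  Umar: 1 − 2 = -1
  Rao: 3 − 0 = 3
  Park: 0 − 3 = -3
  Vance: 2 − 1 = 1
Rao has the best Copeland score.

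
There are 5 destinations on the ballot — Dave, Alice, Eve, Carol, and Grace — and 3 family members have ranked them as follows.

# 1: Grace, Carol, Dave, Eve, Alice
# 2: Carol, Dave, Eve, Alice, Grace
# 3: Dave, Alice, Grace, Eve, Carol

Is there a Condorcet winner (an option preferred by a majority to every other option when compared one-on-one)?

Head-to-head results (3 voters total):
Dave vs Alice: Dave wins 3–0.
Dave vs Eve: Dave wins 3–0.
Dave vs Carol: Carol wins 2–1.
Dave vs Grace: Dave wins 2–1.
Alice vs Eve: Eve wins 2–1.
Alice vs Carol: Carol wins 2–1.
Alice vs Grace: Alice wins 2–1.
Eve vs Carol: Carol wins 2–1.
Eve vs Grace: Grace wins 2–1.
Carol vs Grace: Grace wins 2–1.
No candidate beats all others: Dave beats Grace beats Carol beats Dave, a majority cycle.

No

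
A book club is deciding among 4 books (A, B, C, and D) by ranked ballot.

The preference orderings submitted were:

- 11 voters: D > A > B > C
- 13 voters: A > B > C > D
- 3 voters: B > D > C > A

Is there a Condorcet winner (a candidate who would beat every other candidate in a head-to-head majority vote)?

No

Head-to-head results (27 voters total):
A vs B: A wins 24–3.
A vs C: A wins 24–3.
A vs D: D wins 14–13.
B vs C: B wins 27–0.
B vs D: B wins 16–11.
C vs D: D wins 14–13.
No candidate beats all others: A beats B beats D beats A, a majority cycle.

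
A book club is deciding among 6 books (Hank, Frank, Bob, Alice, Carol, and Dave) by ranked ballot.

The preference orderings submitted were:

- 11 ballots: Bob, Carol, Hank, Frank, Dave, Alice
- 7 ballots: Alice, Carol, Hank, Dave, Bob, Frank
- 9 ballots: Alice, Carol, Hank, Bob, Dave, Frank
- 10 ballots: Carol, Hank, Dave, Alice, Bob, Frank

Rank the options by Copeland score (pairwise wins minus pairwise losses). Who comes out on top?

Pairwise results:
  Hank vs Frank: Hank wins 37–0.
  Hank vs Bob: Hank wins 26–11.
  Hank vs Alice: Hank wins 21–16.
  Hank vs Carol: Carol wins 37–0.
  Hank vs Dave: Hank wins 37–0.
  Frank vs Bob: Bob wins 37–0.
  Frank vs Alice: Alice wins 26–11.
  Frank vs Carol: Carol wins 37–0.
  Frank vs Dave: Dave wins 26–11.
  Bob vs Alice: Alice wins 26–11.
  Bob vs Carol: Carol wins 26–11.
  Bob vs Dave: Bob wins 20–17.
  Alice vs Carol: Carol wins 21–16.
  Alice vs Dave: Dave wins 21–16.
  Carol vs Dave: Carol wins 37–0.
Copeland scores (wins − losses):
  Hank: 4 − 1 = 3
  Frank: 0 − 5 = -5
  Bob: 2 − 3 = -1
  Alice: 2 − 3 = -1
  Carol: 5 − 0 = 5
  Dave: 2 − 3 = -1
Carol has the best Copeland score.

Carol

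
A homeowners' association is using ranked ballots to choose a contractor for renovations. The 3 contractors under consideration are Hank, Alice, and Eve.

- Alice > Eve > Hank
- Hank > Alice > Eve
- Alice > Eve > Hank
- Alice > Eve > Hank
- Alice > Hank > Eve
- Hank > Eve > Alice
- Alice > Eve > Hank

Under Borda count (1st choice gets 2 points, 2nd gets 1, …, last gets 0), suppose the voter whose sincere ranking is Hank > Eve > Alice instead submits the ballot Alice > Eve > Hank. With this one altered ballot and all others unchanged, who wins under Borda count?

Alice

Borda totals with the altered ballot: Hank 3, Alice 13, Eve 5.
The winner is unchanged: still Alice.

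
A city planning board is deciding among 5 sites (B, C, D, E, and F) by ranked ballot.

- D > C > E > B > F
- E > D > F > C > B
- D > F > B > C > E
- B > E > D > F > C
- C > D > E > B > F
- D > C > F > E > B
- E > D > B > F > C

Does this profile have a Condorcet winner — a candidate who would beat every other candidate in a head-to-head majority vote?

Head-to-head results (7 voters total):
B vs C: C wins 4–3.
B vs D: D wins 6–1.
B vs E: E wins 5–2.
B vs F: B wins 4–3.
C vs D: D wins 6–1.
C vs E: C wins 4–3.
C vs F: F wins 4–3.
D vs E: D wins 4–3.
D vs F: D wins 7–0.
E vs F: E wins 5–2.
D beats each rival — B (6–1), C (6–1), E (4–3), F (7–0) — so D is the Condorcet winner.

Yes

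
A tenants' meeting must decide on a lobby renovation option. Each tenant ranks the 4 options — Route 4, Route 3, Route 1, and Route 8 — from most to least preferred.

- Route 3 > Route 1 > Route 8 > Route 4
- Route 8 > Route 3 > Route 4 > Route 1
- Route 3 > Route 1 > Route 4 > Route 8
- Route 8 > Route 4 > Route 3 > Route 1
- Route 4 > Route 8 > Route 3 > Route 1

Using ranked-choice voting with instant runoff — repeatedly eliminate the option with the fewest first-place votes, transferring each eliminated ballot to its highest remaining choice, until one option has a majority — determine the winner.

Route 8

Round 1: Route 3 2, Route 8 2, Route 4 1, Route 1 0. Route 1 has the fewest and is eliminated.
Round 2: Route 3 2, Route 8 2, Route 4 1. Route 4 has the fewest and is eliminated.
Round 3: Route 8 3, Route 3 2. Route 8 has a majority.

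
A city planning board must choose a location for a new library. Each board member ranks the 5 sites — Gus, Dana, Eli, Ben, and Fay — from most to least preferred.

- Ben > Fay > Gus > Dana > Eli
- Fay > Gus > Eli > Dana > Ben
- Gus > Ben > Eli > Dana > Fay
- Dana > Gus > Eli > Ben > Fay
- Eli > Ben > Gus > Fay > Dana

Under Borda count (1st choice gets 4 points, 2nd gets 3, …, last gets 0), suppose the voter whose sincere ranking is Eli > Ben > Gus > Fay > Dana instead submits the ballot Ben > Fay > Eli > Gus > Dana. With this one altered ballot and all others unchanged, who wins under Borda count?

Borda totals with the altered ballot: Gus 13, Dana 7, Eli 8, Ben 12, Fay 10.
The winner is unchanged: still Gus.

Gus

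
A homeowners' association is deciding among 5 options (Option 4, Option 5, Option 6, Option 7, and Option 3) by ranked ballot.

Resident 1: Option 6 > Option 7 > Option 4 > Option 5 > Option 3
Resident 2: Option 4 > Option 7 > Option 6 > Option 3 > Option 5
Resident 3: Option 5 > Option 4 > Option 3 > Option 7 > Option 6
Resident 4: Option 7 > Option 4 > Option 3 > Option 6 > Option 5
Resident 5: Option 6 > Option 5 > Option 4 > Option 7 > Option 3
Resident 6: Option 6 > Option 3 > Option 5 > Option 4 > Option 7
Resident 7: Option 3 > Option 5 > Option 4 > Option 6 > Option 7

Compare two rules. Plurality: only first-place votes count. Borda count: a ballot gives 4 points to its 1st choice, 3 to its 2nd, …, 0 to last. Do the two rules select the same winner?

Plurality first-place counts: Option 4 1, Option 5 1, Option 6 3, Option 7 1, Option 3 1 → Option 6.
Borda totals: Option 4 17, Option 5 13, Option 6 16, Option 7 12, Option 3 12 → Option 4.
The two rules disagree: plurality picks Option 6, Borda picks Option 4.

No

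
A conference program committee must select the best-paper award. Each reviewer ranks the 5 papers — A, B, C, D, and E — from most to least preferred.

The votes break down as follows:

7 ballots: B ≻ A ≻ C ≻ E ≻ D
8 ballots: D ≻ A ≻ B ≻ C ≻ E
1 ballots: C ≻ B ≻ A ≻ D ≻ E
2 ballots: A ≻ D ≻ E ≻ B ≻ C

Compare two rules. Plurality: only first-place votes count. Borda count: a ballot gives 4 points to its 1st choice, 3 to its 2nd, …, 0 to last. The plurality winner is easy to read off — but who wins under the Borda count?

A

Plurality first-place counts: A 2, B 7, C 1, D 8, E 0 → D.
Borda totals: A 55, B 49, C 26, D 39, E 11 → A.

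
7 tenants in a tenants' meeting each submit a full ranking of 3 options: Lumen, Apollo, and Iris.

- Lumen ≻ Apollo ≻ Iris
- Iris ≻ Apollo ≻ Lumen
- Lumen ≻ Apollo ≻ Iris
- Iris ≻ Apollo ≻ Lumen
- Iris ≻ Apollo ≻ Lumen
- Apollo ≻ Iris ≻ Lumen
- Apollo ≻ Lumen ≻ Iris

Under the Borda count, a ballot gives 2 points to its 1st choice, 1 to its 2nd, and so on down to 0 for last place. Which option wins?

Borda scores:
  Lumen: 2 + 0 + 2 + 0 + 0 + 0 + 1 = 5
  Apollo: 1 + 1 + 1 + 1 + 1 + 2 + 2 = 9
  Iris: 0 + 2 + 0 + 2 + 2 + 1 + 0 = 7
Apollo has the highest total.

Apollo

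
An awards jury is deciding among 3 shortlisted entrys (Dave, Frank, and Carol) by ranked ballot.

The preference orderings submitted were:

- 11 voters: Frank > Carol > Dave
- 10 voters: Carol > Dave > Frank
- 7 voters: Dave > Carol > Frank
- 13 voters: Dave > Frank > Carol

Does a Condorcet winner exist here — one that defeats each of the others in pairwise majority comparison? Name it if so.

There is no Condorcet winner

Head-to-head results (41 voters total):
Dave vs Frank: Dave wins 30–11.
Dave vs Carol: Carol wins 21–20.
Frank vs Carol: Frank wins 24–17.
No candidate beats all others: Dave beats Frank beats Carol beats Dave, a majority cycle.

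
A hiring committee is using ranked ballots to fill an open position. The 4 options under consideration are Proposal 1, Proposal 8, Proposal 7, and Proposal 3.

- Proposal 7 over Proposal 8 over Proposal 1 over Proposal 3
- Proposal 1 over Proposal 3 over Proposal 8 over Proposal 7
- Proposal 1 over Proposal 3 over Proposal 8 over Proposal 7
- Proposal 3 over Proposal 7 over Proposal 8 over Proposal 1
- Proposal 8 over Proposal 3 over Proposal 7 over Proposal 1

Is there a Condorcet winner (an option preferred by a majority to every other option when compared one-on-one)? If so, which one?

There is no Condorcet winner

Head-to-head results (5 voters total):
Proposal 1 vs Proposal 8: Proposal 8 wins 3–2.
Proposal 1 vs Proposal 7: Proposal 7 wins 3–2.
Proposal 1 vs Proposal 3: Proposal 1 wins 3–2.
Proposal 8 vs Proposal 7: Proposal 8 wins 3–2.
Proposal 8 vs Proposal 3: Proposal 3 wins 3–2.
Proposal 7 vs Proposal 3: Proposal 3 wins 4–1.
No candidate beats all others: Proposal 1 beats Proposal 3 beats Proposal 8 beats Proposal 1, a majority cycle.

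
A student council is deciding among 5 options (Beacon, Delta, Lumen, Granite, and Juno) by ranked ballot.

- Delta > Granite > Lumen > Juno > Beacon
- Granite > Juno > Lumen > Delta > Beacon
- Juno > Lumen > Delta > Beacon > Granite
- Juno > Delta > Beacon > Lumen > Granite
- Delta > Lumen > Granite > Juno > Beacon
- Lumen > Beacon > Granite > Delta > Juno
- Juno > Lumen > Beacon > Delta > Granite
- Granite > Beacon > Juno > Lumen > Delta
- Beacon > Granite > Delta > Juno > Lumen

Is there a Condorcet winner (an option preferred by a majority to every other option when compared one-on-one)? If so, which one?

Head-to-head results (9 voters total):
Beacon vs Delta: Delta wins 5–4.
Beacon vs Lumen: Lumen wins 6–3.
Beacon vs Granite: Beacon wins 5–4.
Beacon vs Juno: Juno wins 6–3.
Delta vs Lumen: Lumen wins 5–4.
Delta vs Granite: Delta wins 5–4.
Delta vs Juno: Juno wins 5–4.
Lumen vs Granite: Lumen wins 5–4.
Lumen vs Juno: Juno wins 6–3.
Granite vs Juno: Granite wins 6–3.
No candidate beats all others: Beacon beats Granite beats Juno beats Beacon, a majority cycle.

There is no Condorcet winner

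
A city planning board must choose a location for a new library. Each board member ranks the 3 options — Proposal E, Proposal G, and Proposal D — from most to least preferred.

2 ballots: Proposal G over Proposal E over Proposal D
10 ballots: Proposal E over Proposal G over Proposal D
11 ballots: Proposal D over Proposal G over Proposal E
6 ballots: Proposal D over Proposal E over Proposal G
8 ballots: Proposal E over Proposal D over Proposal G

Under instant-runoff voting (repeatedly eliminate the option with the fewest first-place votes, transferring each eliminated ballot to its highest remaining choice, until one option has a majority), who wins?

Proposal E

Round 1: Proposal E 18, Proposal D 17, Proposal G 2. Proposal G has the fewest and is eliminated.
Round 2: Proposal E 20, Proposal D 17. Proposal E has a majority.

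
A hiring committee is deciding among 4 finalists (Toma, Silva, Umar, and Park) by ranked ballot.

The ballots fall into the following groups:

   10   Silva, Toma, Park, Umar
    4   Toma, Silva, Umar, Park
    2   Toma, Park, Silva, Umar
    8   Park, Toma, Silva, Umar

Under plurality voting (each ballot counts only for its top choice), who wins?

First-place vote totals:
  Toma: 6
  Silva: 10
  Umar: 0
  Park: 8
Silva has the most first-place votes.

Silva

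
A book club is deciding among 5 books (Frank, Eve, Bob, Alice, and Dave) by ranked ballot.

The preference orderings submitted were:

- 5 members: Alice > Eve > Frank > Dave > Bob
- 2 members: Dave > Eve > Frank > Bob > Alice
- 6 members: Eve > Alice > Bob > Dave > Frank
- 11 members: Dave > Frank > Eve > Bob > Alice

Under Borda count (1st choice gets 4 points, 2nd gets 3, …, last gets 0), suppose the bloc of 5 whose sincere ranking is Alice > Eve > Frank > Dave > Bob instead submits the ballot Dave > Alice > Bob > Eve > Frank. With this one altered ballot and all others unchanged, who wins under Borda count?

Borda totals with the altered ballot: Frank 37, Eve 57, Bob 35, Alice 33, Dave 78.
The switch changes the winner from Eve to Dave.

Dave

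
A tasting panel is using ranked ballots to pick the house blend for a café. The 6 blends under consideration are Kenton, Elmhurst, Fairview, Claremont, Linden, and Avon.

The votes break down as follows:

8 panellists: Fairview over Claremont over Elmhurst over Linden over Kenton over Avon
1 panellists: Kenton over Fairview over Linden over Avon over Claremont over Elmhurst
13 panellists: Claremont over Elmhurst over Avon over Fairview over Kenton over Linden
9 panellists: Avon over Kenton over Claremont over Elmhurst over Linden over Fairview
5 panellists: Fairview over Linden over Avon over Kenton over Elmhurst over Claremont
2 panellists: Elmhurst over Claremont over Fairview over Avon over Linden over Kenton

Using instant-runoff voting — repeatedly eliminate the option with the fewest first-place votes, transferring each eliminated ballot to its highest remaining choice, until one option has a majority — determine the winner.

Round 1: Fairview 13, Claremont 13, Avon 9, Elmhurst 2, Kenton 1, Linden 0. Linden has the fewest and is eliminated.
Round 2: Fairview 13, Claremont 13, Avon 9, Elmhurst 2, Kenton 1. Kenton has the fewest and is eliminated.
Round 3: Fairview 14, Claremont 13, Avon 9, Elmhurst 2. Elmhurst has the fewest and is eliminated.
Round 4: Claremont 15, Fairview 14, Avon 9. Avon has the fewest and is eliminated.
Round 5: Claremont 24, Fairview 14. Claremont has a majority.

Claremont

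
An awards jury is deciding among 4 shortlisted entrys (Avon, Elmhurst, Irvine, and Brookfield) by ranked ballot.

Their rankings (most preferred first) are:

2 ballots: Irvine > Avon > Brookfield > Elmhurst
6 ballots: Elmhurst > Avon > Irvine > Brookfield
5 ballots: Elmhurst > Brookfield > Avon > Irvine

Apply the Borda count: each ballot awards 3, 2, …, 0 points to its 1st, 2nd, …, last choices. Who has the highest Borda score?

Elmhurst

Borda scores:
  Avon: 2·2 + 6·2 + 5·1 = 21
  Elmhurst: 2·0 + 6·3 + 5·3 = 33
  Irvine: 2·3 + 6·1 + 5·0 = 12
  Brookfield: 2·1 + 6·0 + 5·2 = 12
Elmhurst has the highest total.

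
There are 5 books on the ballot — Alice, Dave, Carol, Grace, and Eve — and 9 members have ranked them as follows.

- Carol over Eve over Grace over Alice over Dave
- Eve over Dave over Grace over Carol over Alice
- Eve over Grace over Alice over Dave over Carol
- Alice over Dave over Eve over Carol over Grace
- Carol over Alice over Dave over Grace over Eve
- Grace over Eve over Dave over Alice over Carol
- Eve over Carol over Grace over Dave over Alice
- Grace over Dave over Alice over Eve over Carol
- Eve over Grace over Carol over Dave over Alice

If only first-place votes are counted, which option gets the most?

First-place vote totals:
  Alice: 1
  Dave: 0
  Carol: 2
  Grace: 2
  Eve: 4
Eve has the most first-place votes.

Eve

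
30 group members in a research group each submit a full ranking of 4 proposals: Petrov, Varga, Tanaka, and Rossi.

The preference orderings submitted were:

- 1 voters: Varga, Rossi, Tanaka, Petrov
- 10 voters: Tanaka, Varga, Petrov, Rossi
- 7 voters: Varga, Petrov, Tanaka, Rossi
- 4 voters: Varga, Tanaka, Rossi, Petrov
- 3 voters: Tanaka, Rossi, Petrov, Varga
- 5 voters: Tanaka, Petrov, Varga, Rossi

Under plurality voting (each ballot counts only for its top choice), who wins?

Tanaka

First-place vote totals:
  Petrov: 0
  Varga: 12
  Tanaka: 18
  Rossi: 0
Tanaka has the most first-place votes.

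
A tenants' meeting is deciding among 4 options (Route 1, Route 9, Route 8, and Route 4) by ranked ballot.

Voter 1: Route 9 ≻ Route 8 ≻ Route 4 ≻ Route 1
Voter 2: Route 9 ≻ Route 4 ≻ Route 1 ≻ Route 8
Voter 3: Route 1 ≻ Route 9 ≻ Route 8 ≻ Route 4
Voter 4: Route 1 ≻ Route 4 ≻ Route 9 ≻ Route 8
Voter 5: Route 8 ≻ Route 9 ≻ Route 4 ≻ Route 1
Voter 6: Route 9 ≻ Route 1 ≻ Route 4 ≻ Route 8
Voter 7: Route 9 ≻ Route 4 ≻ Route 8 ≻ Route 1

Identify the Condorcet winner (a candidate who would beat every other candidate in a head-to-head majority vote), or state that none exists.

Route 9

Head-to-head results (7 voters total):
Route 1 vs Route 9: Route 9 wins 5–2.
Route 1 vs Route 8: Route 1 wins 4–3.
Route 1 vs Route 4: Route 4 wins 4–3.
Route 9 vs Route 8: Route 9 wins 6–1.
Route 9 vs Route 4: Route 9 wins 6–1.
Route 8 vs Route 4: Route 4 wins 4–3.
Route 9 beats each rival — Route 1 (5–2), Route 8 (6–1), Route 4 (6–1) — so Route 9 is the Condorcet winner.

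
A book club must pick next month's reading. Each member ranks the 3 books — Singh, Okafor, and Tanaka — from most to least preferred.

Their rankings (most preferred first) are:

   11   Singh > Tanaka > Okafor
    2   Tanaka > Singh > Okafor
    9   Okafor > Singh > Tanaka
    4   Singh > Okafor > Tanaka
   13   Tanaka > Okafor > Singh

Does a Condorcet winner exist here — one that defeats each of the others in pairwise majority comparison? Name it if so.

None — there is no Condorcet winner

Head-to-head results (39 voters total):
Singh vs Okafor: Okafor wins 22–17.
Singh vs Tanaka: Singh wins 24–15.
Okafor vs Tanaka: Tanaka wins 26–13.
No candidate beats all others: Singh beats Tanaka beats Okafor beats Singh, a majority cycle.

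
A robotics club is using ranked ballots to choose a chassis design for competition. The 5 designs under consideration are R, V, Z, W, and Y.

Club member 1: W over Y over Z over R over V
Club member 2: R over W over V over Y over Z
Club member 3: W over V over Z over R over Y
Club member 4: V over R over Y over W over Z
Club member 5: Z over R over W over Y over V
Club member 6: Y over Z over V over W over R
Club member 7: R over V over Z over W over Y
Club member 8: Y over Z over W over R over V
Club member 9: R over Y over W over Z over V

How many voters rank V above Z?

4

Ballots ranking V above Z: 4.
Ballots ranking Z above V: 5.
So 4 of 9 voters prefer V to Z.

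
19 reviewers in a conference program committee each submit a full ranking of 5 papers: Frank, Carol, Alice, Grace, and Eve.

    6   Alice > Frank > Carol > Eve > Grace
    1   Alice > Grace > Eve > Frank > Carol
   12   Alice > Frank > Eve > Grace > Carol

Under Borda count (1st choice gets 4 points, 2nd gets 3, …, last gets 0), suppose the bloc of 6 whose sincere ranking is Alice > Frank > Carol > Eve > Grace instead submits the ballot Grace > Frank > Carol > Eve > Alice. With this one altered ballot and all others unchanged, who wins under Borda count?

Borda totals with the altered ballot: Frank 55, Carol 12, Alice 52, Grace 39, Eve 32.
The switch changes the winner from Alice to Frank.

Frank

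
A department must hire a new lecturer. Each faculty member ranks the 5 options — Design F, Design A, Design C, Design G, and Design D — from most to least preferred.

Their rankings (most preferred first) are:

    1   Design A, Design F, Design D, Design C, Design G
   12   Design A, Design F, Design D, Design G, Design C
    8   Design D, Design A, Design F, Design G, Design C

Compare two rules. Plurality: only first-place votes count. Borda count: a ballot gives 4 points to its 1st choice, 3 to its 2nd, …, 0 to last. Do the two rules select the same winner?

Plurality first-place counts: Design F 0, Design A 13, Design C 0, Design G 0, Design D 8 → Design A.
Borda totals: Design F 55, Design A 76, Design C 1, Design G 20, Design D 58 → Design A.
The two rules agree on Design A.

Yes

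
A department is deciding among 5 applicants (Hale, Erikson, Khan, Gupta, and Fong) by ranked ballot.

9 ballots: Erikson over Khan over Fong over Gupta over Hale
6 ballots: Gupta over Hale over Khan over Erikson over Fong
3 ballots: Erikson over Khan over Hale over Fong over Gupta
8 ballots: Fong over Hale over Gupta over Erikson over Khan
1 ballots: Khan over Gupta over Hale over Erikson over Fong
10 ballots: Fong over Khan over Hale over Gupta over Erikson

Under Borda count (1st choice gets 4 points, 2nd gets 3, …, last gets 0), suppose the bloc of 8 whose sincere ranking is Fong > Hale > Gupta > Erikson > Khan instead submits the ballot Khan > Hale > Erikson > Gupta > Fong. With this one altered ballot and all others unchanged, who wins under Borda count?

Khan

Borda totals with the altered ballot: Hale 70, Erikson 71, Khan 114, Gupta 54, Fong 61.
The switch changes the winner from Fong to Khan.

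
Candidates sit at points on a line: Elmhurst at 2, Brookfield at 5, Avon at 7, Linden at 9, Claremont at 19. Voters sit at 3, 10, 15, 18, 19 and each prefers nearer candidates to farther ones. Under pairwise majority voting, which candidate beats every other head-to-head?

Claremont

With single-peaked preferences on a line, the Condorcet winner is the candidate closest to the median voter.
The median voter (position 15) is closest to Claremont at 19.
Check: Claremont vs Elmhurst — voters closer to Claremont: 3 of 5.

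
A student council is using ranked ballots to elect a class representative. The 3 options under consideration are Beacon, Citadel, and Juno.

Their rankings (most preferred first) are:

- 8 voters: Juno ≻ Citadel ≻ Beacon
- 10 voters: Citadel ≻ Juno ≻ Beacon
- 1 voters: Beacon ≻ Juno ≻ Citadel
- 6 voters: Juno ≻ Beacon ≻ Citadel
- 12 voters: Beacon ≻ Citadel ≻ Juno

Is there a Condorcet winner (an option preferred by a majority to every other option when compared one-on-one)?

No

Head-to-head results (37 voters total):
Beacon vs Citadel: Beacon wins 19–18.
Beacon vs Juno: Juno wins 24–13.
Citadel vs Juno: Citadel wins 22–15.
No candidate beats all others: Beacon beats Citadel beats Juno beats Beacon, a majority cycle.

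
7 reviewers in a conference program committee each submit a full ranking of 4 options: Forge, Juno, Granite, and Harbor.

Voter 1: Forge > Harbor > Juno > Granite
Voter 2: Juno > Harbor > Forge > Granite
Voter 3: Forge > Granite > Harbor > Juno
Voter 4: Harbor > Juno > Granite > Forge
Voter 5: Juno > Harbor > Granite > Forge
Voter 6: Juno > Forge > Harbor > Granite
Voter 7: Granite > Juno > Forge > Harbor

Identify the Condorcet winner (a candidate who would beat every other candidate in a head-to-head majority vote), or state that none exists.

Juno

Head-to-head results (7 voters total):
Forge vs Juno: Juno wins 5–2.
Forge vs Granite: Forge wins 4–3.
Forge vs Harbor: Forge wins 4–3.
Juno vs Granite: Juno wins 5–2.
Juno vs Harbor: Juno wins 4–3.
Granite vs Harbor: Harbor wins 5–2.
Juno beats each rival — Forge (5–2), Granite (5–2), Harbor (4–3) — so Juno is the Condorcet winner.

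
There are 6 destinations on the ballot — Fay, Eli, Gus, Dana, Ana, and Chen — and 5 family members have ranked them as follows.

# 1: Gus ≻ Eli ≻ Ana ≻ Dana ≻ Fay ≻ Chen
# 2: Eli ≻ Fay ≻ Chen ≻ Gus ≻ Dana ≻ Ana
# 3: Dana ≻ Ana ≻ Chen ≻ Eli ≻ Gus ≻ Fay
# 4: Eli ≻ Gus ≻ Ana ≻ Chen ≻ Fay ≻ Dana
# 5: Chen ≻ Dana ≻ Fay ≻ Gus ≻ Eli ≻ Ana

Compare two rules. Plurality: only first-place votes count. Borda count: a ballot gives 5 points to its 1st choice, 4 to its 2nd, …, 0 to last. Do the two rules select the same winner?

Plurality first-place counts: Fay 0, Eli 2, Gus 1, Dana 1, Ana 0, Chen 1 → Eli.
Borda totals: Fay 9, Eli 17, Gus 14, Dana 12, Ana 10, Chen 13 → Eli.
The two rules agree on Eli.

Yes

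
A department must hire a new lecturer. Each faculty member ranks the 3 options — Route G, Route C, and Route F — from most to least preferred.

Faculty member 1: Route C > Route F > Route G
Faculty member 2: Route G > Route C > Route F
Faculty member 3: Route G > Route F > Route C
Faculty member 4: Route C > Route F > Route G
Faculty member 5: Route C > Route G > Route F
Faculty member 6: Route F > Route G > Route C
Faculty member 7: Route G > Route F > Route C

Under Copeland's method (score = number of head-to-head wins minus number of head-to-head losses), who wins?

Pairwise results:
  Route G vs Route C: Route G wins 4–3.
  Route G vs Route F: Route G wins 4–3.
  Route C vs Route F: Route C wins 4–3.
Copeland scores (wins − losses):
  Route G: 2 − 0 = 2
  Route C: 1 − 1 = 0
  Route F: 0 − 2 = -2
Route G has the best Copeland score.

Route G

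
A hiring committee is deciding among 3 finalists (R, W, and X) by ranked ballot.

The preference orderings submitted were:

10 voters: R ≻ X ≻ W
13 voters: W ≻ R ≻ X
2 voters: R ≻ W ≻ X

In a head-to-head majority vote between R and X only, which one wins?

Ballots ranking R above X: 10+13+2 = 25.
Ballots ranking X above R: 0.
R wins the head-to-head, 25–0.

R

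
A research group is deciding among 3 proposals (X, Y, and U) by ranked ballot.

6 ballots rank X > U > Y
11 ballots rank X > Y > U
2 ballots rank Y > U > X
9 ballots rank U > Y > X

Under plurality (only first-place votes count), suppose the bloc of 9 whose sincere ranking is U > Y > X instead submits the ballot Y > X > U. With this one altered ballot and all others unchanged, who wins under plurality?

X

First-place totals with the altered ballot: X 17, Y 11, U 0.
The winner is unchanged: still X.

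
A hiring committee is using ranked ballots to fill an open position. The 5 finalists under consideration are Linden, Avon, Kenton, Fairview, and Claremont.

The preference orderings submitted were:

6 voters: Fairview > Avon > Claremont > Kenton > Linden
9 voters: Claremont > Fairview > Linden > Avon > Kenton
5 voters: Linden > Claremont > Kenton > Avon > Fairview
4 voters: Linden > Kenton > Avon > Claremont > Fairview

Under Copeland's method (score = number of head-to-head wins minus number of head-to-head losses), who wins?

Claremont

Pairwise results:
  Linden vs Avon: Linden wins 18–6.
  Linden vs Kenton: Linden wins 18–6.
  Linden vs Fairview: Fairview wins 15–9.
  Linden vs Claremont: Claremont wins 15–9.
  Avon vs Kenton: Avon wins 15–9.
  Avon vs Fairview: Fairview wins 15–9.
  Avon vs Claremont: Claremont wins 14–10.
  Kenton vs Fairview: Fairview wins 15–9.
  Kenton vs Claremont: Claremont wins 20–4.
  Fairview vs Claremont: Claremont wins 18–6.
Copeland scores (wins − losses):
  Linden: 2 − 2 = 0
  Avon: 1 − 3 = -2
  Kenton: 0 − 4 = -4
  Fairview: 3 − 1 = 2
  Claremont: 4 − 0 = 4
Claremont has the best Copeland score.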